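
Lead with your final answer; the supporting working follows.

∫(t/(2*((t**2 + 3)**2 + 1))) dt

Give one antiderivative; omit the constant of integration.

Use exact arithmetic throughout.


The answer is atan(t**2 + 3)/4.
Step 1. Substitute u = t**2 + 3, turning ∫(t/(2*((t**2 + 3)**2 + 1))) dt into ∫(1/(4*(u**2 + 1))) du: now ∫(1/(4*(u**2 + 1))) du.
Step 2. Evaluate the standard form: now atan(u)/4.
Step 3. Substitute back u = t**2 + 3: now atan(t**2 + 3)/4.
Answer: atan(t**2 + 3)/4.


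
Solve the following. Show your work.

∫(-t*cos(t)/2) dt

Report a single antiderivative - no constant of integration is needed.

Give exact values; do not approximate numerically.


Step 1. Integrate ∫(-t*cos(t)/2) dt by parts with u = t, dv = (-cos(t)/2) dt, so v = -sin(t)/2: now -t*sin(t)/2 + ∫(sin(t)/2) dt.
Step 2. Evaluate the standard form: now -t*sin(t)/2 - cos(t)/2.
Answer: -t*sin(t)/2 - cos(t)/2.


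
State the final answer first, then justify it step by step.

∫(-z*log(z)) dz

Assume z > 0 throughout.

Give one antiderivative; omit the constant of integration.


The answer is -z**2*log(z)/2 + z**2/4.
Step 1. Integrate ∫(-z*log(z)) dz by parts with u = log(z), dv = (-z) dz, so v = -z**2/2 [assuming z > 0]: now -z**2*log(z)/2 + ∫(z/2) dz.
Step 2. Evaluate the standard form: now -z**2*log(z)/2 + z**2/4.
Answer: -z**2*log(z)/2 + z**2/4.


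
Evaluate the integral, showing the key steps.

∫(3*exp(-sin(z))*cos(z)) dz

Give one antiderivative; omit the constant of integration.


Step 1. Substitute u = sin(z), turning ∫(3*exp(-sin(z))*cos(z)) dz into ∫(3*exp(-u)) du: now ∫(3*exp(-u)) du.
Step 2. Evaluate the standard form: now -3*exp(-u).
Step 3. Substitute back u = sin(z): now -3*exp(-sin(z)).
Answer: -3*exp(-sin(z)).


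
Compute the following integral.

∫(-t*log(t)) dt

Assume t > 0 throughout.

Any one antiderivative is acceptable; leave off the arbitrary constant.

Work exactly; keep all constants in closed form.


Answer: -t**2*log(t)/2 + t**2/4.


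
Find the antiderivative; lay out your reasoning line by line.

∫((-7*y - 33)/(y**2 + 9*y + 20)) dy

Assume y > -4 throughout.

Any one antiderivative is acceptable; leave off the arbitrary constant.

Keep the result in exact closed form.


Step 1. Decompose ∫((-7*y - 33)/(y**2 + 9*y + 20)) dy by partial fractions, (-7*y - 33)/(y**2 + 9*y + 20) = -2/(y + 5) - 5/(y + 4): now ∫(-5/(y + 4)) dy + ∫(-2/(y + 5)) dy.
Step 2. Evaluate the standard form [assuming y > -4]: now -5*log(y + 4) + ∫(-2/(y + 5)) dy.
Step 3. Evaluate the standard form [assuming y > -5]: now -5*log(y + 4) - 2*log(y + 5).
Answer: -5*log(y + 4) - 2*log(y + 5).


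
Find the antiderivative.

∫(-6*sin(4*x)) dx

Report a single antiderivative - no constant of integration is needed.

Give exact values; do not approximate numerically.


Answer: 3*cos(4*x)/2.


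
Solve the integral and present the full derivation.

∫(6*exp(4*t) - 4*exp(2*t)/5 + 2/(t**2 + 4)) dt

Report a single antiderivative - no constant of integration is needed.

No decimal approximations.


Step 1. Rewrite: now ∫(2/(t**2 + 4)) dt + ∫(-4*exp(2*t)/5) dt + ∫(6*exp(4*t)) dt.
Step 2. Evaluate the standard form: now atan(t/2) + ∫(-4*exp(2*t)/5) dt + ∫(6*exp(4*t)) dt.
Step 3. Evaluate the standard form: now 3*exp(4*t)/2 + atan(t/2) + ∫(-4*exp(2*t)/5) dt.
Step 4. Evaluate the standard form: now 3*exp(4*t)/2 - 2*exp(2*t)/5 + atan(t/2).
Answer: 3*exp(4*t)/2 - 2*exp(2*t)/5 + atan(t/2).


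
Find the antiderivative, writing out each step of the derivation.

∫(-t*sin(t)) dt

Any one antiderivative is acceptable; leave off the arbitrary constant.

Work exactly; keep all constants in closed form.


Step 1. Integrate ∫(-t*sin(t)) dt by parts with u = t, dv = (-sin(t)) dt, so v = cos(t): now t*cos(t) + ∫(-cos(t)) dt.
Step 2. Evaluate the standard form: now t*cos(t) - sin(t).
Answer: t*cos(t) - sin(t).


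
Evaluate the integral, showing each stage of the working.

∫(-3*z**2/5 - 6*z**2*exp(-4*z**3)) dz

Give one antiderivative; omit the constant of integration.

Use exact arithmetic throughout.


Step 1. Rewrite: now ∫(-3*z**2/5) dz + ∫(-6*z**2*exp(-4*z**3)) dz.
Step 2. Substitute u = z**3, turning ∫(-6*z**2*exp(-4*z**3)) dz into ∫(-2*exp(-4*u)) du: now ∫(-3*z**2/5) dz + ∫(-2*exp(-4*u)) du.
Step 3. Evaluate the standard form: now ∫(-3*z**2/5) dz + exp(-4*u)/2.
Step 4. Substitute back u = z**3: now ∫(-3*z**2/5) dz + exp(-4*z**3)/2.
Step 5. Evaluate the standard form: now -z**3/5 + exp(-4*z**3)/2.
Answer: -z**3/5 + exp(-4*z**3)/2.


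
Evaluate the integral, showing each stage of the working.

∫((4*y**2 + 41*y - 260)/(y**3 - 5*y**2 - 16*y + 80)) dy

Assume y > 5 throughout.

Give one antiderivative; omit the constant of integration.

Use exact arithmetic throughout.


Step 1. Decompose ∫((4*y**2 + 41*y - 260)/(y**3 - 5*y**2 - 16*y + 80)) dy by partial fractions, (4*y**2 + 41*y - 260)/(y**3 - 5*y**2 - 16*y + 80) = -5/(y + 4) + 4/(y - 4) + 5/(y - 5): now ∫(5/(y - 5)) dy + ∫(4/(y - 4)) dy + ∫(-5/(y + 4)) dy.
Step 2. Evaluate the standard form [assuming y > 5]: now 5*log(y - 5) + ∫(4/(y - 4)) dy + ∫(-5/(y + 4)) dy.
Step 3. Evaluate the standard form [assuming y > 4]: now 5*log(y - 5) + 4*log(y - 4) + ∫(-5/(y + 4)) dy.
Step 4. Evaluate the standard form [assuming y > -4]: now 5*log(y - 5) + 4*log(y - 4) - 5*log(y + 4).
Answer: 5*log(y - 5) + 4*log(y - 4) - 5*log(y + 4).


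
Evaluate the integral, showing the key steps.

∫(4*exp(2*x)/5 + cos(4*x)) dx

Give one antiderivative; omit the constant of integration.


Step 1. Rewrite: now ∫(4*exp(2*x)/5) dx + ∫(cos(4*x)) dx.
Step 2. Evaluate the standard form: now 2*exp(2*x)/5 + ∫(cos(4*x)) dx.
Step 3. Evaluate the standard form: now 2*exp(2*x)/5 + sin(4*x)/4.
Answer: 2*exp(2*x)/5 + sin(4*x)/4.


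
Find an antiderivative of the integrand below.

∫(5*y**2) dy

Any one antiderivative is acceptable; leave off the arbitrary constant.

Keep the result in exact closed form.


Answer: 5*y**3/3.


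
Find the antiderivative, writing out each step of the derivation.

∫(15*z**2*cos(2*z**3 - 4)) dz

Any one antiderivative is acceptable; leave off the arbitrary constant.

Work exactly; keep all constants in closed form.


Step 1. Substitute u = z**3 - 2, turning ∫(15*z**2*cos(2*z**3 - 4)) dz into ∫(5*cos(2*u)) du: now ∫(5*cos(2*u)) du.
Step 2. Evaluate the standard form: now 5*sin(2*u)/2.
Step 3. Substitute back u = z**3 - 2: now 5*sin(2*z**3 - 4)/2.
Answer: 5*sin(2*z**3 - 4)/2.


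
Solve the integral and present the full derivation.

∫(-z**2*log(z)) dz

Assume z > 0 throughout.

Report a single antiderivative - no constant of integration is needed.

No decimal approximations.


Step 1. Integrate ∫(-z**2*log(z)) dz by parts with u = log(z), dv = (-z**2) dz, so v = -z**3/3 [assuming z > 0]: now -z**3*log(z)/3 + ∫(z**2/3) dz.
Step 2. Evaluate the standard form: now -z**3*log(z)/3 + z**3/9.
Answer: -z**3*log(z)/3 + z**3/9.


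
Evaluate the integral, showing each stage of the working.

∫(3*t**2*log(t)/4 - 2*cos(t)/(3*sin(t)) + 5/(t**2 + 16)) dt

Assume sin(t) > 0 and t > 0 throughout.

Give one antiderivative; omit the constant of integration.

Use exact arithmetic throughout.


Step 1. Rewrite: now ∫(3*t**2*log(t)/4) dt + ∫(-2*cos(t)/(3*sin(t))) dt + ∫(5/(t**2 + 16)) dt.
Step 2. Substitute u = sin(t), turning ∫(-2*cos(t)/(3*sin(t))) dt into ∫(-2/(3*u)) du: now ∫(-2/(3*u)) du + ∫(3*t**2*log(t)/4) dt + ∫(5/(t**2 + 16)) dt.
Step 3. Evaluate the standard form [assuming u > 0]: now -2*log(u)/3 + ∫(3*t**2*log(t)/4) dt + ∫(5/(t**2 + 16)) dt.
Step 4. Substitute back u = sin(t): now -2*log(sin(t))/3 + ∫(3*t**2*log(t)/4) dt + ∫(5/(t**2 + 16)) dt.
Step 5. Integrate ∫(3*t**2*log(t)/4) dt by parts with u = log(t), dv = (3*t**2/4) dt, so v = t**3/4 [assuming t > 0]: now t**3*log(t)/4 - 2*log(sin(t))/3 + ∫(-t**2/4) dt + ∫(5/(t**2 + 16)) dt.
Step 6. Evaluate the standard form: now t**3*log(t)/4 - t**3/12 - 2*log(sin(t))/3 + ∫(5/(t**2 + 16)) dt.
Step 7. Evaluate the standard form: now t**3*log(t)/4 - t**3/12 - 2*log(sin(t))/3 + 5*atan(t/4)/4.
Answer: t**3*log(t)/4 - t**3/12 - 2*log(sin(t))/3 + 5*atan(t/4)/4.


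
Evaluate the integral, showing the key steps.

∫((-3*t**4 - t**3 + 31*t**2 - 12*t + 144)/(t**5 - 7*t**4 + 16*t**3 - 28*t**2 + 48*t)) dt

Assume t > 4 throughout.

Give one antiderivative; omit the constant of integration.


Step 1. Decompose ∫((-3*t**4 - t**3 + 31*t**2 - 12*t + 144)/(t**5 - 7*t**4 + 16*t**3 - 28*t**2 + 48*t)) dt by partial fractions, (-3*t**4 - t**3 + 31*t**2 - 12*t + 144)/(t**5 - 7*t**4 + 16*t**3 - 28*t**2 + 48*t) = -1/(t**2 + 4) - 3/(t - 3) - 3/(t - 4) + 3/t: now ∫(3/t) dt + ∫(-3/(t - 4)) dt + ∫(-3/(t - 3)) dt + ∫(-1/(t**2 + 4)) dt.
Step 2. Evaluate the standard form [assuming t > 0]: now 3*log(t) + ∫(-3/(t - 4)) dt + ∫(-3/(t - 3)) dt + ∫(-1/(t**2 + 4)) dt.
Step 3. Evaluate the standard form [assuming t > 4]: now 3*log(t) - 3*log(t - 4) + ∫(-3/(t - 3)) dt + ∫(-1/(t**2 + 4)) dt.
Step 4. Evaluate the standard form [assuming t > 3]: now 3*log(t) - 3*log(t - 4) - 3*log(t - 3) + ∫(-1/(t**2 + 4)) dt.
Step 5. Evaluate the standard form: now 3*log(t) - 3*log(t - 4) - 3*log(t - 3) - atan(t/2)/2.
Answer: 3*log(t) - 3*log(t - 4) - 3*log(t - 3) - atan(t/2)/2.


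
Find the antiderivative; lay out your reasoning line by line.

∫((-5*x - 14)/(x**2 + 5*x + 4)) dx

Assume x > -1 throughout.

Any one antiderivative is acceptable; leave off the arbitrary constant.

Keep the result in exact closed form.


Step 1. Decompose ∫((-5*x - 14)/(x**2 + 5*x + 4)) dx by partial fractions, (-5*x - 14)/(x**2 + 5*x + 4) = -2/(x + 4) - 3/(x + 1): now ∫(-3/(x + 1)) dx + ∫(-2/(x + 4)) dx.
Step 2. Evaluate the standard form [assuming x > -1]: now -3*log(x + 1) + ∫(-2/(x + 4)) dx.
Step 3. Evaluate the standard form [assuming x > -4]: now -3*log(x + 1) - 2*log(x + 4).
Answer: -3*log(x + 1) - 2*log(x + 4).


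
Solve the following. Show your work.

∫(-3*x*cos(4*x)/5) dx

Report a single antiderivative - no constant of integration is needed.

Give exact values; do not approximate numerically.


Step 1. Integrate ∫(-3*x*cos(4*x)/5) dx by parts with u = x, dv = (-3*cos(4*x)/5) dx, so v = -3*sin(4*x)/20: now -3*x*sin(4*x)/20 + ∫(3*sin(4*x)/20) dx.
Step 2. Evaluate the standard form: now -3*x*sin(4*x)/20 - 3*cos(4*x)/80.
Answer: -3*x*sin(4*x)/20 - 3*cos(4*x)/80.


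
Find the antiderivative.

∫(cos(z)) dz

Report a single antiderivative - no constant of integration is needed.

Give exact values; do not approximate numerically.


Answer: sin(z).


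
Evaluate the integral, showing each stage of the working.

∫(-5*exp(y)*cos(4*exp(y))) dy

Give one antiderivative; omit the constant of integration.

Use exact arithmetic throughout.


Step 1. Substitute u = exp(y), turning ∫(-5*exp(y)*cos(4*exp(y))) dy into ∫(-5*cos(4*u)) du: now ∫(-5*cos(4*u)) du.
Step 2. Evaluate the standard form: now -5*sin(4*u)/4.
Step 3. Substitute back u = exp(y): now -5*sin(4*exp(y))/4.
Answer: -5*sin(4*exp(y))/4.


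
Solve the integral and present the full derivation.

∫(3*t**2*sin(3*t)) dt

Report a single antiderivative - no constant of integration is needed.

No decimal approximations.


Step 1. Integrate ∫(3*t**2*sin(3*t)) dt by parts with u = t**2, dv = (3*sin(3*t)) dt, so v = -cos(3*t): now -t**2*cos(3*t) + ∫(2*t*cos(3*t)) dt.
Step 2. Integrate ∫(2*t*cos(3*t)) dt by parts with u = t, dv = (2*cos(3*t)) dt, so v = 2*sin(3*t)/3: now -t**2*cos(3*t) + 2*t*sin(3*t)/3 + ∫(-2*sin(3*t)/3) dt.
Step 3. Evaluate the standard form: now -t**2*cos(3*t) + 2*t*sin(3*t)/3 + 2*cos(3*t)/9.
Answer: -t**2*cos(3*t) + 2*t*sin(3*t)/3 + 2*cos(3*t)/9.


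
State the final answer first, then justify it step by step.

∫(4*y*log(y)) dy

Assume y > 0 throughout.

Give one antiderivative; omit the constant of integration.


The answer is 2*y**2*log(y) - y**2.
Step 1. Integrate ∫(4*y*log(y)) dy by parts with u = log(y), dv = (4*y) dy, so v = 2*y**2 [assuming y > 0]: now 2*y**2*log(y) + ∫(-2*y) dy.
Step 2. Evaluate the standard form: now 2*y**2*log(y) - y**2.
Answer: 2*y**2*log(y) - y**2.


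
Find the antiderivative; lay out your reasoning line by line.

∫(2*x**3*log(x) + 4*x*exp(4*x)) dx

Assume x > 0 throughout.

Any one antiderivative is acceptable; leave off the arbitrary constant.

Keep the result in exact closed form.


Step 1. Rewrite: now ∫(4*x*exp(4*x)) dx + ∫(2*x**3*log(x)) dx.
Step 2. Integrate ∫(4*x*exp(4*x)) dx by parts with u = x, dv = (4*exp(4*x)) dx, so v = exp(4*x): now x*exp(4*x) + ∫(2*x**3*log(x)) dx + ∫(-exp(4*x)) dx.
Step 3. Evaluate the standard form: now x*exp(4*x) - exp(4*x)/4 + ∫(2*x**3*log(x)) dx.
Step 4. Integrate ∫(2*x**3*log(x)) dx by parts with u = log(x), dv = (2*x**3) dx, so v = x**4/2 [assuming x > 0]: now x**4*log(x)/2 + x*exp(4*x) - exp(4*x)/4 + ∫(-x**3/2) dx.
Step 5. Evaluate the standard form: now x**4*log(x)/2 - x**4/8 + x*exp(4*x) - exp(4*x)/4.
Answer: x**4*log(x)/2 - x**4/8 + x*exp(4*x) - exp(4*x)/4.


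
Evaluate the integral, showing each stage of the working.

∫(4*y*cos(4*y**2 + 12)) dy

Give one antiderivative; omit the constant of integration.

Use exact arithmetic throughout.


Step 1. Substitute u = y**2 + 3, turning ∫(4*y*cos(4*y**2 + 12)) dy into ∫(2*cos(4*u)) du: now ∫(2*cos(4*u)) du.
Step 2. Evaluate the standard form: now sin(4*u)/2.
Step 3. Substitute back u = y**2 + 3: now sin(4*y**2 + 12)/2.
Answer: sin(4*y**2 + 12)/2.


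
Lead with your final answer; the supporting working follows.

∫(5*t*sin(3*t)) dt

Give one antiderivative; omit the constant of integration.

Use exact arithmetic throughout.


The answer is -5*t*cos(3*t)/3 + 5*sin(3*t)/9.
Step 1. Integrate ∫(5*t*sin(3*t)) dt by parts with u = t, dv = (5*sin(3*t)) dt, so v = -5*cos(3*t)/3: now -5*t*cos(3*t)/3 + ∫(5*cos(3*t)/3) dt.
Step 2. Evaluate the standard form: now -5*t*cos(3*t)/3 + 5*sin(3*t)/9.
Answer: -5*t*cos(3*t)/3 + 5*sin(3*t)/9.


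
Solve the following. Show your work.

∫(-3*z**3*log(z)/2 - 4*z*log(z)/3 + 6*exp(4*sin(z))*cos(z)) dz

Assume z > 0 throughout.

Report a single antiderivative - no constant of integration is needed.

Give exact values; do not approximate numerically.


Step 1. Rewrite: now ∫(-4*z*log(z)/3) dz + ∫(-3*z**3*log(z)/2) dz + ∫(6*exp(4*sin(z))*cos(z)) dz.
Step 2. Integrate ∫(-4*z*log(z)/3) dz by parts with u = log(z), dv = (-4*z/3) dz, so v = -2*z**2/3 [assuming z > 0]: now -2*z**2*log(z)/3 + ∫(2*z/3) dz + ∫(-3*z**3*log(z)/2) dz + ∫(6*exp(4*sin(z))*cos(z)) dz.
Step 3. Evaluate the standard form: now -2*z**2*log(z)/3 + z**2/3 + ∫(-3*z**3*log(z)/2) dz + ∫(6*exp(4*sin(z))*cos(z)) dz.
Step 4. Integrate ∫(-3*z**3*log(z)/2) dz by parts with u = log(z), dv = (-3*z**3/2) dz, so v = -3*z**4/8 [assuming z > 0]: now -3*z**4*log(z)/8 - 2*z**2*log(z)/3 + z**2/3 + ∫(3*z**3/8) dz + ∫(6*exp(4*sin(z))*cos(z)) dz.
Step 5. Evaluate the standard form: now -3*z**4*log(z)/8 + 3*z**4/32 - 2*z**2*log(z)/3 + z**2/3 + ∫(6*exp(4*sin(z))*cos(z)) dz.
Step 6. Substitute u = sin(z), turning ∫(6*exp(4*sin(z))*cos(z)) dz into ∫(6*exp(4*u)) du: now -3*z**4*log(z)/8 + 3*z**4/32 - 2*z**2*log(z)/3 + z**2/3 + ∫(6*exp(4*u)) du.
Step 7. Evaluate the standard form: now -3*z**4*log(z)/8 + 3*z**4/32 - 2*z**2*log(z)/3 + z**2/3 + 3*exp(4*u)/2.
Step 8. Substitute back u = sin(z): now -3*z**4*log(z)/8 + 3*z**4/32 - 2*z**2*log(z)/3 + z**2/3 + 3*exp(4*sin(z))/2.
Answer: -3*z**4*log(z)/8 + 3*z**4/32 - 2*z**2*log(z)/3 + z**2/3 + 3*exp(4*sin(z))/2.


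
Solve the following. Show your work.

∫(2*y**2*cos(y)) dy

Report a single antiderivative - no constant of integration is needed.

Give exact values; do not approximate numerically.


Step 1. Integrate ∫(2*y**2*cos(y)) dy by parts with u = y**2, dv = (2*cos(y)) dy, so v = 2*sin(y): now 2*y**2*sin(y) + ∫(-4*y*sin(y)) dy.
Step 2. Integrate ∫(-4*y*sin(y)) dy by parts with u = y, dv = (-4*sin(y)) dy, so v = 4*cos(y): now 2*y**2*sin(y) + 4*y*cos(y) + ∫(-4*cos(y)) dy.
Step 3. Evaluate the standard form: now 2*y**2*sin(y) + 4*y*cos(y) - 4*sin(y).
Answer: 2*y**2*sin(y) + 4*y*cos(y) - 4*sin(y).


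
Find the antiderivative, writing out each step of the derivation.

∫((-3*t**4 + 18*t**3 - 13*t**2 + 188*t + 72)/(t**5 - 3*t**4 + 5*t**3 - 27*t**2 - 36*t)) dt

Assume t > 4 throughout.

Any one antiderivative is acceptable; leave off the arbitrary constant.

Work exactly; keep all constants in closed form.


Step 1. Decompose ∫((-3*t**4 + 18*t**3 - 13*t**2 + 188*t + 72)/(t**5 - 3*t**4 + 5*t**3 - 27*t**2 - 36*t)) dt by partial fractions, (-3*t**4 + 18*t**3 - 13*t**2 + 188*t + 72)/(t**5 - 3*t**4 + 5*t**3 - 27*t**2 - 36*t) = -2/(t**2 + 9) - 3/(t + 1) + 2/(t - 4) - 2/t: now ∫(-2/t) dt + ∫(2/(t - 4)) dt + ∫(-3/(t + 1)) dt + ∫(-2/(t**2 + 9)) dt.
Step 2. Evaluate the standard form [assuming t > 0]: now -2*log(t) + ∫(2/(t - 4)) dt + ∫(-3/(t + 1)) dt + ∫(-2/(t**2 + 9)) dt.
Step 3. Evaluate the standard form [assuming t > 4]: now -2*log(t) + 2*log(t - 4) + ∫(-3/(t + 1)) dt + ∫(-2/(t**2 + 9)) dt.
Step 4. Evaluate the standard form [assuming t > -1]: now -2*log(t) + 2*log(t - 4) - 3*log(t + 1) + ∫(-2/(t**2 + 9)) dt.
Step 5. Evaluate the standard form: now -2*log(t) + 2*log(t - 4) - 3*log(t + 1) - 2*atan(t/3)/3.
Answer: -2*log(t) + 2*log(t - 4) - 3*log(t + 1) - 2*atan(t/3)/3.


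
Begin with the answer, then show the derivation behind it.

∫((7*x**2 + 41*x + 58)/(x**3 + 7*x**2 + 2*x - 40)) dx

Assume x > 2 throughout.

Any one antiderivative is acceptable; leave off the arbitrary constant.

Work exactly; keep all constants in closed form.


The answer is 4*log(x - 2) - log(x + 4) + 4*log(x + 5).
Step 1. Decompose ∫((7*x**2 + 41*x + 58)/(x**3 + 7*x**2 + 2*x - 40)) dx by partial fractions, (7*x**2 + 41*x + 58)/(x**3 + 7*x**2 + 2*x - 40) = 4/(x + 5) - 1/(x + 4) + 4/(x - 2): now ∫(4/(x - 2)) dx + ∫(-1/(x + 4)) dx + ∫(4/(x + 5)) dx.
Step 2. Evaluate the standard form [assuming x > -4]: now -log(x + 4) + ∫(4/(x - 2)) dx + ∫(4/(x + 5)) dx.
Step 3. Evaluate the standard form [assuming x > -5]: now -log(x + 4) + 4*log(x + 5) + ∫(4/(x - 2)) dx.
Step 4. Evaluate the standard form [assuming x > 2]: now 4*log(x - 2) - log(x + 4) + 4*log(x + 5).
Answer: 4*log(x - 2) - log(x + 4) + 4*log(x + 5).


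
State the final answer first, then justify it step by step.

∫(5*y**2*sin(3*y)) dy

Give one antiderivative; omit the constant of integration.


The answer is -5*y**2*cos(3*y)/3 + 10*y*sin(3*y)/9 + 10*cos(3*y)/27.
Step 1. Integrate ∫(5*y**2*sin(3*y)) dy by parts with u = y**2, dv = (5*sin(3*y)) dy, so v = -5*cos(3*y)/3: now -5*y**2*cos(3*y)/3 + ∫(10*y*cos(3*y)/3) dy.
Step 2. Integrate ∫(10*y*cos(3*y)/3) dy by parts with u = y, dv = (10*cos(3*y)/3) dy, so v = 10*sin(3*y)/9: now -5*y**2*cos(3*y)/3 + 10*y*sin(3*y)/9 + ∫(-10*sin(3*y)/9) dy.
Step 3. Evaluate the standard form: now -5*y**2*cos(3*y)/3 + 10*y*sin(3*y)/9 + 10*cos(3*y)/27.
Answer: -5*y**2*cos(3*y)/3 + 10*y*sin(3*y)/9 + 10*cos(3*y)/27.


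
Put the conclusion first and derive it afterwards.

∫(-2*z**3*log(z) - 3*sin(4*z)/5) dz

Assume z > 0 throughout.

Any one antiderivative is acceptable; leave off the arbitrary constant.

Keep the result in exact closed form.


The answer is -z**4*log(z)/2 + z**4/8 + 3*cos(4*z)/20.
Step 1. Rewrite: now ∫(-2*z**3*log(z)) dz + ∫(-3*sin(4*z)/5) dz.
Step 2. Evaluate the standard form: now 3*cos(4*z)/20 + ∫(-2*z**3*log(z)) dz.
Step 3. Integrate ∫(-2*z**3*log(z)) dz by parts with u = log(z), dv = (-2*z**3) dz, so v = -z**4/2 [assuming z > 0]: now -z**4*log(z)/2 + 3*cos(4*z)/20 + ∫(z**3/2) dz.
Step 4. Evaluate the standard form: now -z**4*log(z)/2 + z**4/8 + 3*cos(4*z)/20.
Answer: -z**4*log(z)/2 + z**4/8 + 3*cos(4*z)/20.


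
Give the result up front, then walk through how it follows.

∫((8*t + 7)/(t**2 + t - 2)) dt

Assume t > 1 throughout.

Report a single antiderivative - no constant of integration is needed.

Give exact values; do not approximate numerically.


The answer is 5*log(t - 1) + 3*log(t + 2).
Step 1. Decompose ∫((8*t + 7)/(t**2 + t - 2)) dt by partial fractions, (8*t + 7)/(t**2 + t - 2) = 3/(t + 2) + 5/(t - 1): now ∫(5/(t - 1)) dt + ∫(3/(t + 2)) dt.
Step 2. Evaluate the standard form [assuming t > 1]: now 5*log(t - 1) + ∫(3/(t + 2)) dt.
Step 3. Evaluate the standard form [assuming t > -2]: now 5*log(t - 1) + 3*log(t + 2).
Answer: 5*log(t - 1) + 3*log(t + 2).


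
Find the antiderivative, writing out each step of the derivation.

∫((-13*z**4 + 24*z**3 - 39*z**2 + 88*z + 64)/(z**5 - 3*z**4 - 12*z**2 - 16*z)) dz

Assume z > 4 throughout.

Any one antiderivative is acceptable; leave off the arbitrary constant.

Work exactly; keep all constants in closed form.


Step 1. Decompose ∫((-13*z**4 + 24*z**3 - 39*z**2 + 88*z + 64)/(z**5 - 3*z**4 - 12*z**2 - 16*z)) dz by partial fractions, (-13*z**4 + 24*z**3 - 39*z**2 + 88*z + 64)/(z**5 - 3*z**4 - 12*z**2 - 16*z) = 1/(z**2 + 4) - 4/(z + 1) - 5/(z - 4) - 4/z: now ∫(-4/z) dz + ∫(-5/(z - 4)) dz + ∫(-4/(z + 1)) dz + ∫(1/(z**2 + 4)) dz.
Step 2. Evaluate the standard form [assuming z > 4]: now -5*log(z - 4) + ∫(-4/z) dz + ∫(-4/(z + 1)) dz + ∫(1/(z**2 + 4)) dz.
Step 3. Evaluate the standard form [assuming z > -1]: now -5*log(z - 4) - 4*log(z + 1) + ∫(-4/z) dz + ∫(1/(z**2 + 4)) dz.
Step 4. Evaluate the standard form [assuming z > 0]: now -4*log(z) - 5*log(z - 4) - 4*log(z + 1) + ∫(1/(z**2 + 4)) dz.
Step 5. Evaluate the standard form: now -4*log(z) - 5*log(z - 4) - 4*log(z + 1) + atan(z/2)/2.
Answer: -4*log(z) - 5*log(z - 4) - 4*log(z + 1) + atan(z/2)/2.


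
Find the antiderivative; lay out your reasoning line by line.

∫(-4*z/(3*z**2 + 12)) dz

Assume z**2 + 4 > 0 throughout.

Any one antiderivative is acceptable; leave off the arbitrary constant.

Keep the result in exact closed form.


Step 1. Substitute u = z**2 + 4, turning ∫(-4*z/(3*z**2 + 12)) dz into ∫(-2/(3*u)) du: now ∫(-2/(3*u)) du.
Step 2. Evaluate the standard form [assuming u > 0]: now -2*log(u)/3.
Step 3. Substitute back u = z**2 + 4: now -2*log(z**2 + 4)/3.
Answer: -2*log(z**2 + 4)/3.


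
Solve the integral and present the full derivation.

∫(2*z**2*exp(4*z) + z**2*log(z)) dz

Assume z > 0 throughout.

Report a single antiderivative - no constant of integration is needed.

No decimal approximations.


Step 1. Rewrite: now ∫(2*z**2*exp(4*z)) dz + ∫(z**2*log(z)) dz.
Step 2. Integrate ∫(2*z**2*exp(4*z)) dz by parts with u = z**2, dv = (2*exp(4*z)) dz, so v = exp(4*z)/2: now z**2*exp(4*z)/2 + ∫(-z*exp(4*z)) dz + ∫(z**2*log(z)) dz.
Step 3. Integrate ∫(-z*exp(4*z)) dz by parts with u = z, dv = (-exp(4*z)) dz, so v = -exp(4*z)/4: now z**2*exp(4*z)/2 - z*exp(4*z)/4 + ∫(z**2*log(z)) dz + ∫(exp(4*z)/4) dz.
Step 4. Evaluate the standard form: now z**2*exp(4*z)/2 - z*exp(4*z)/4 + exp(4*z)/16 + ∫(z**2*log(z)) dz.
Step 5. Integrate ∫(z**2*log(z)) dz by parts with u = log(z), dv = (z**2) dz, so v = z**3/3 [assuming z > 0]: now z**3*log(z)/3 + z**2*exp(4*z)/2 - z*exp(4*z)/4 + exp(4*z)/16 + ∫(-z**2/3) dz.
Step 6. Evaluate the standard form: now z**3*log(z)/3 - z**3/9 + z**2*exp(4*z)/2 - z*exp(4*z)/4 + exp(4*z)/16.
Answer: z**3*log(z)/3 - z**3/9 + z**2*exp(4*z)/2 - z*exp(4*z)/4 + exp(4*z)/16.


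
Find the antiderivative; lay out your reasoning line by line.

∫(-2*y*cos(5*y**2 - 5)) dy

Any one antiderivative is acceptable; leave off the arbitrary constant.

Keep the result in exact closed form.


Step 1. Substitute u = y**2 - 1, turning ∫(-2*y*cos(5*y**2 - 5)) dy into ∫(-cos(5*u)) du: now ∫(-cos(5*u)) du.
Step 2. Evaluate the standard form: now -sin(5*u)/5.
Step 3. Substitute back u = y**2 - 1: now -sin(5*y**2 - 5)/5.
Answer: -sin(5*y**2 - 5)/5.


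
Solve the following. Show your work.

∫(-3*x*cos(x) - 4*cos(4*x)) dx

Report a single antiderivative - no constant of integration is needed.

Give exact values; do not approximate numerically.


Step 1. Rewrite: now ∫(-3*x*cos(x)) dx + ∫(-4*cos(4*x)) dx.
Step 2. Evaluate the standard form: now -sin(4*x) + ∫(-3*x*cos(x)) dx.
Step 3. Integrate ∫(-3*x*cos(x)) dx by parts with u = x, dv = (-3*cos(x)) dx, so v = -3*sin(x): now -3*x*sin(x) - sin(4*x) + ∫(3*sin(x)) dx.
Step 4. Evaluate the standard form: now -3*x*sin(x) - sin(4*x) - 3*cos(x).
Answer: -3*x*sin(x) - sin(4*x) - 3*cos(x).


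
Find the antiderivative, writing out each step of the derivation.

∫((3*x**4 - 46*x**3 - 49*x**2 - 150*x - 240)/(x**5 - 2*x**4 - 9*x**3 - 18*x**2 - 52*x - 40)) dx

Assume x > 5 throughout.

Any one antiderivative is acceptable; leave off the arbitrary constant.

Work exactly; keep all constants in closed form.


Step 1. Decompose ∫((3*x**4 - 46*x**3 - 49*x**2 - 150*x - 240)/(x**5 - 2*x**4 - 9*x**3 - 18*x**2 - 52*x - 40)) dx by partial fractions, (3*x**4 - 46*x**3 - 49*x**2 - 150*x - 240)/(x**5 - 2*x**4 - 9*x**3 - 18*x**2 - 52*x - 40) = -2/(x**2 + 4) + 5/(x + 2) + 3/(x + 1) - 5/(x - 5): now ∫(-5/(x - 5)) dx + ∫(3/(x + 1)) dx + ∫(5/(x + 2)) dx + ∫(-2/(x**2 + 4)) dx.
Step 2. Evaluate the standard form [assuming x > -2]: now 5*log(x + 2) + ∫(-5/(x - 5)) dx + ∫(3/(x + 1)) dx + ∫(-2/(x**2 + 4)) dx.
Step 3. Evaluate the standard form [assuming x > 5]: now -5*log(x - 5) + 5*log(x + 2) + ∫(3/(x + 1)) dx + ∫(-2/(x**2 + 4)) dx.
Step 4. Evaluate the standard form [assuming x > -1]: now -5*log(x - 5) + 3*log(x + 1) + 5*log(x + 2) + ∫(-2/(x**2 + 4)) dx.
Step 5. Evaluate the standard form: now -5*log(x - 5) + 3*log(x + 1) + 5*log(x + 2) - atan(x/2).
Answer: -5*log(x - 5) + 3*log(x + 1) + 5*log(x + 2) - atan(x/2).


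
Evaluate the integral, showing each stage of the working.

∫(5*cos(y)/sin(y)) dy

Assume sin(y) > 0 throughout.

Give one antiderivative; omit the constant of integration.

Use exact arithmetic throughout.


Step 1. Substitute u = sin(y), turning ∫(5*cos(y)/sin(y)) dy into ∫(5/u) du: now ∫(5/u) du.
Step 2. Evaluate the standard form [assuming u > 0]: now 5*log(u).
Step 3. Substitute back u = sin(y): now 5*log(sin(y)).
Answer: 5*log(sin(y)).


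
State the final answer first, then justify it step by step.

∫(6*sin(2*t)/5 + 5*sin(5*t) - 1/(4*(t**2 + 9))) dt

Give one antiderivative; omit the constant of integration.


The answer is -3*cos(2*t)/5 - cos(5*t) - atan(t/3)/12.
Step 1. Rewrite: now ∫(-1/(4*(t**2 + 9))) dt + ∫(6*sin(2*t)/5) dt + ∫(5*sin(5*t)) dt.
Step 2. Evaluate the standard form: now -cos(5*t) + ∫(-1/(4*(t**2 + 9))) dt + ∫(6*sin(2*t)/5) dt.
Step 3. Evaluate the standard form: now -3*cos(2*t)/5 - cos(5*t) + ∫(-1/(4*(t**2 + 9))) dt.
Step 4. Evaluate the standard form: now -3*cos(2*t)/5 - cos(5*t) - atan(t/3)/12.
Answer: -3*cos(2*t)/5 - cos(5*t) - atan(t/3)/12.


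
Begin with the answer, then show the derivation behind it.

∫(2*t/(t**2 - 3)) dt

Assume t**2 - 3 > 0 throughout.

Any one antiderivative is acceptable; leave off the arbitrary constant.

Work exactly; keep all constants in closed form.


The answer is log(t**2 - 3).
Step 1. Substitute u = t**2 - 3, turning ∫(2*t/(t**2 - 3)) dt into ∫(1/u) du: now ∫(1/u) du.
Step 2. Evaluate the standard form [assuming u > 0]: now log(u).
Step 3. Substitute back u = t**2 - 3: now log(t**2 - 3).
Answer: log(t**2 - 3).


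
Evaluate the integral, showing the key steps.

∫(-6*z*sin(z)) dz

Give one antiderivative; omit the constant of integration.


Step 1. Integrate ∫(-6*z*sin(z)) dz by parts with u = z, dv = (-6*sin(z)) dz, so v = 6*cos(z): now 6*z*cos(z) + ∫(-6*cos(z)) dz.
Step 2. Evaluate the standard form: now 6*z*cos(z) - 6*sin(z).
Answer: 6*z*cos(z) - 6*sin(z).


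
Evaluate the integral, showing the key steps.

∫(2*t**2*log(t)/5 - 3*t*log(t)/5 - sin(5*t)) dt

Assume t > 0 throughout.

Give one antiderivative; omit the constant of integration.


Step 1. Rewrite: now ∫(-3*t*log(t)/5) dt + ∫(2*t**2*log(t)/5) dt + ∫(-sin(5*t)) dt.
Step 2. Evaluate the standard form: now cos(5*t)/5 + ∫(-3*t*log(t)/5) dt + ∫(2*t**2*log(t)/5) dt.
Step 3. Integrate ∫(2*t**2*log(t)/5) dt by parts with u = log(t), dv = (2*t**2/5) dt, so v = 2*t**3/15 [assuming t > 0]: now 2*t**3*log(t)/15 + cos(5*t)/5 + ∫(-2*t**2/15) dt + ∫(-3*t*log(t)/5) dt.
Step 4. Evaluate the standard form: now 2*t**3*log(t)/15 - 2*t**3/45 + cos(5*t)/5 + ∫(-3*t*log(t)/5) dt.
Step 5. Integrate ∫(-3*t*log(t)/5) dt by parts with u = log(t), dv = (-3*t/5) dt, so v = -3*t**2/10 [assuming t > 0]: now 2*t**3*log(t)/15 - 2*t**3/45 - 3*t**2*log(t)/10 + cos(5*t)/5 + ∫(3*t/10) dt.
Step 6. Evaluate the standard form: now 2*t**3*log(t)/15 - 2*t**3/45 - 3*t**2*log(t)/10 + 3*t**2/20 + cos(5*t)/5.
Answer: 2*t**3*log(t)/15 - 2*t**3/45 - 3*t**2*log(t)/10 + 3*t**2/20 + cos(5*t)/5.


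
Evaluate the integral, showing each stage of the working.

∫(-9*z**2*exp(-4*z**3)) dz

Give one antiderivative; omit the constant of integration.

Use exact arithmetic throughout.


Step 1. Substitute u = z**3, turning ∫(-9*z**2*exp(-4*z**3)) dz into ∫(-3*exp(-4*u)) du: now ∫(-3*exp(-4*u)) du.
Step 2. Evaluate the standard form: now 3*exp(-4*u)/4.
Step 3. Substitute back u = z**3: now 3*exp(-4*z**3)/4.
Answer: 3*exp(-4*z**3)/4.


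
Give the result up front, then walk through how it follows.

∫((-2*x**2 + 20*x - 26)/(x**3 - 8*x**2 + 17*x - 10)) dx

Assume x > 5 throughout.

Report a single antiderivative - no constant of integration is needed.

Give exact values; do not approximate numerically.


The answer is 2*log(x - 5) - 2*log(x - 2) - 2*log(x - 1).
Step 1. Decompose ∫((-2*x**2 + 20*x - 26)/(x**3 - 8*x**2 + 17*x - 10)) dx by partial fractions, (-2*x**2 + 20*x - 26)/(x**3 - 8*x**2 + 17*x - 10) = -2/(x - 1) - 2/(x - 2) + 2/(x - 5): now ∫(2/(x - 5)) dx + ∫(-2/(x - 2)) dx + ∫(-2/(x - 1)) dx.
Step 2. Evaluate the standard form [assuming x > 5]: now 2*log(x - 5) + ∫(-2/(x - 2)) dx + ∫(-2/(x - 1)) dx.
Step 3. Evaluate the standard form [assuming x > 2]: now 2*log(x - 5) - 2*log(x - 2) + ∫(-2/(x - 1)) dx.
Step 4. Evaluate the standard form [assuming x > 1]: now 2*log(x - 5) - 2*log(x - 2) - 2*log(x - 1).
Answer: 2*log(x - 5) - 2*log(x - 2) - 2*log(x - 1).


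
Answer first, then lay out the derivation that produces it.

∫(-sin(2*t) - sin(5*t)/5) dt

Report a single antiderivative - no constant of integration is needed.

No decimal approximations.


The answer is cos(2*t)/2 + cos(5*t)/25.
Step 1. Rewrite: now ∫(-sin(2*t)) dt + ∫(-sin(5*t)/5) dt.
Step 2. Evaluate the standard form: now cos(2*t)/2 + ∫(-sin(5*t)/5) dt.
Step 3. Evaluate the standard form: now cos(2*t)/2 + cos(5*t)/25.
Answer: cos(2*t)/2 + cos(5*t)/25.


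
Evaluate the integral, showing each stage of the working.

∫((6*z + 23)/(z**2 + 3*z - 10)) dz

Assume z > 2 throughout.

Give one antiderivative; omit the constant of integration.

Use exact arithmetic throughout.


Step 1. Decompose ∫((6*z + 23)/(z**2 + 3*z - 10)) dz by partial fractions, (6*z + 23)/(z**2 + 3*z - 10) = 1/(z + 5) + 5/(z - 2): now ∫(5/(z - 2)) dz + ∫(1/(z + 5)) dz.
Step 2. Evaluate the standard form [assuming z > 2]: now 5*log(z - 2) + ∫(1/(z + 5)) dz.
Step 3. Evaluate the standard form [assuming z > -5]: now 5*log(z - 2) + log(z + 5).
Answer: 5*log(z - 2) + log(z + 5).


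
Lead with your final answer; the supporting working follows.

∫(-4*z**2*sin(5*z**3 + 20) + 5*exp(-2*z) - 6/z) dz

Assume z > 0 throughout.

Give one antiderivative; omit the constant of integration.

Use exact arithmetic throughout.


The answer is -6*log(z) + 4*cos(5*z**3 + 20)/15 - 5*exp(-2*z)/2.
Step 1. Rewrite: now ∫(-6/z) dz + ∫(-4*z**2*sin(5*z**3 + 20)) dz + ∫(5*exp(-2*z)) dz.
Step 2. Evaluate the standard form: now ∫(-6/z) dz + ∫(-4*z**2*sin(5*z**3 + 20)) dz - 5*exp(-2*z)/2.
Step 3. Substitute u = z**3 + 4, turning ∫(-4*z**2*sin(5*z**3 + 20)) dz into ∫(-4*sin(5*u)/3) du: now ∫(-6/z) dz + ∫(-4*sin(5*u)/3) du - 5*exp(-2*z)/2.
Step 4. Evaluate the standard form: now 4*cos(5*u)/15 + ∫(-6/z) dz - 5*exp(-2*z)/2.
Step 5. Substitute back u = z**3 + 4: now 4*cos(5*z**3 + 20)/15 + ∫(-6/z) dz - 5*exp(-2*z)/2.
Step 6. Evaluate the standard form [assuming z > 0]: now -6*log(z) + 4*cos(5*z**3 + 20)/15 - 5*exp(-2*z)/2.
Answer: -6*log(z) + 4*cos(5*z**3 + 20)/15 - 5*exp(-2*z)/2.


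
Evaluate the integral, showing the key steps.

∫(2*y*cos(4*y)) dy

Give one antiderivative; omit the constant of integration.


Step 1. Integrate ∫(2*y*cos(4*y)) dy by parts with u = y, dv = (2*cos(4*y)) dy, so v = sin(4*y)/2: now y*sin(4*y)/2 + ∫(-sin(4*y)/2) dy.
Step 2. Evaluate the standard form: now y*sin(4*y)/2 + cos(4*y)/8.
Answer: y*sin(4*y)/2 + cos(4*y)/8.


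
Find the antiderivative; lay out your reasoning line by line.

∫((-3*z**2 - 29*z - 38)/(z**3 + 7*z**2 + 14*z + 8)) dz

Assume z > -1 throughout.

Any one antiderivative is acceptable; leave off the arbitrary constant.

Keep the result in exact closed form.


Step 1. Decompose ∫((-3*z**2 - 29*z - 38)/(z**3 + 7*z**2 + 14*z + 8)) dz by partial fractions, (-3*z**2 - 29*z - 38)/(z**3 + 7*z**2 + 14*z + 8) = 5/(z + 4) - 4/(z + 2) - 4/(z + 1): now ∫(-4/(z + 1)) dz + ∫(-4/(z + 2)) dz + ∫(5/(z + 4)) dz.
Step 2. Evaluate the standard form [assuming z > -2]: now -4*log(z + 2) + ∫(-4/(z + 1)) dz + ∫(5/(z + 4)) dz.
Step 3. Evaluate the standard form [assuming z > -1]: now -4*log(z + 1) - 4*log(z + 2) + ∫(5/(z + 4)) dz.
Step 4. Evaluate the standard form [assuming z > -4]: now -4*log(z + 1) - 4*log(z + 2) + 5*log(z + 4).
Answer: -4*log(z + 1) - 4*log(z + 2) + 5*log(z + 4).


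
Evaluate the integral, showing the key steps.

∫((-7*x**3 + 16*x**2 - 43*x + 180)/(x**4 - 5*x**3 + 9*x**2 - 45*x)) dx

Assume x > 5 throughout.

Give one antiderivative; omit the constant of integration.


Step 1. Decompose ∫((-7*x**3 + 16*x**2 - 43*x + 180)/(x**4 - 5*x**3 + 9*x**2 - 45*x)) dx by partial fractions, (-7*x**3 + 16*x**2 - 43*x + 180)/(x**4 - 5*x**3 + 9*x**2 - 45*x) = -4/(x**2 + 9) - 3/(x - 5) - 4/x: now ∫(-4/x) dx + ∫(-3/(x - 5)) dx + ∫(-4/(x**2 + 9)) dx.
Step 2. Evaluate the standard form [assuming x > 0]: now -4*log(x) + ∫(-3/(x - 5)) dx + ∫(-4/(x**2 + 9)) dx.
Step 3. Evaluate the standard form [assuming x > 5]: now -4*log(x) - 3*log(x - 5) + ∫(-4/(x**2 + 9)) dx.
Step 4. Evaluate the standard form: now -4*log(x) - 3*log(x - 5) - 4*atan(x/3)/3.
Answer: -4*log(x) - 3*log(x - 5) - 4*atan(x/3)/3.


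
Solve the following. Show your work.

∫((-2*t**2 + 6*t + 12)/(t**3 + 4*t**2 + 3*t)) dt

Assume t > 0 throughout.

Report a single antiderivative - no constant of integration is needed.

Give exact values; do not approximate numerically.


Step 1. Decompose ∫((-2*t**2 + 6*t + 12)/(t**3 + 4*t**2 + 3*t)) dt by partial fractions, (-2*t**2 + 6*t + 12)/(t**3 + 4*t**2 + 3*t) = -4/(t + 3) - 2/(t + 1) + 4/t: now ∫(4/t) dt + ∫(-2/(t + 1)) dt + ∫(-4/(t + 3)) dt.
Step 2. Evaluate the standard form [assuming t > 0]: now 4*log(t) + ∫(-2/(t + 1)) dt + ∫(-4/(t + 3)) dt.
Step 3. Evaluate the standard form [assuming t > -3]: now 4*log(t) - 4*log(t + 3) + ∫(-2/(t + 1)) dt.
Step 4. Evaluate the standard form [assuming t > -1]: now 4*log(t) - 2*log(t + 1) - 4*log(t + 3).
Answer: 4*log(t) - 2*log(t + 1) - 4*log(t + 3).


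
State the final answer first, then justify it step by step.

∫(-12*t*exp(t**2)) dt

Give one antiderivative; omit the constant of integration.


The answer is -6*exp(t**2).
Step 1. Substitute u = t**2, turning ∫(-12*t*exp(t**2)) dt into ∫(-6*exp(u)) du: now ∫(-6*exp(u)) du.
Step 2. Evaluate the standard form: now -6*exp(u).
Step 3. Substitute back u = t**2: now -6*exp(t**2).
Answer: -6*exp(t**2).


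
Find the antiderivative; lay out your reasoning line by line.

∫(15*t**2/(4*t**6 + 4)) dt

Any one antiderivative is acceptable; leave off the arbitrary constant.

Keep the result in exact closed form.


Step 1. Substitute u = t**3, turning ∫(15*t**2/(4*t**6 + 4)) dt into ∫(5/(4*(u**2 + 1))) du: now ∫(5/(4*(u**2 + 1))) du.
Step 2. Evaluate the standard form: now 5*atan(u)/4.
Step 3. Substitute back u = t**3: now 5*atan(t**3)/4.
Answer: 5*atan(t**3)/4.


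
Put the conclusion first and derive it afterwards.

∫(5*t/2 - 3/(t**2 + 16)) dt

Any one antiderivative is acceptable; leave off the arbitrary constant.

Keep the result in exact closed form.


The answer is 5*t**2/4 - 3*atan(t/4)/4.
Step 1. Rewrite: now ∫(5*t/2) dt + ∫(-3/(t**2 + 16)) dt.
Step 2. Evaluate the standard form: now -3*atan(t/4)/4 + ∫(5*t/2) dt.
Step 3. Evaluate the standard form: now 5*t**2/4 - 3*atan(t/4)/4.
Answer: 5*t**2/4 - 3*atan(t/4)/4.


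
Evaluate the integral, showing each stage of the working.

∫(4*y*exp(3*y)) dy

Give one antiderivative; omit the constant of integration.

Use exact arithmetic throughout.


Step 1. Integrate ∫(4*y*exp(3*y)) dy by parts with u = y, dv = (4*exp(3*y)) dy, so v = 4*exp(3*y)/3: now 4*y*exp(3*y)/3 + ∫(-4*exp(3*y)/3) dy.
Step 2. Evaluate the standard form: now 4*y*exp(3*y)/3 - 4*exp(3*y)/9.
Answer: 4*y*exp(3*y)/3 - 4*exp(3*y)/9.


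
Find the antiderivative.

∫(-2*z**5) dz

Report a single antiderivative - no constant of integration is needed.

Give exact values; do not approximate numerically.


Answer: -z**6/3.


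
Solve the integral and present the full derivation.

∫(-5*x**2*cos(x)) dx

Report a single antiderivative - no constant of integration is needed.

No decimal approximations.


Step 1. Integrate ∫(-5*x**2*cos(x)) dx by parts with u = x**2, dv = (-5*cos(x)) dx, so v = -5*sin(x): now -5*x**2*sin(x) + ∫(10*x*sin(x)) dx.
Step 2. Integrate ∫(10*x*sin(x)) dx by parts with u = x, dv = (10*sin(x)) dx, so v = -10*cos(x): now -5*x**2*sin(x) - 10*x*cos(x) + ∫(10*cos(x)) dx.
Step 3. Evaluate the standard form: now -5*x**2*sin(x) - 10*x*cos(x) + 10*sin(x).
Answer: -5*x**2*sin(x) - 10*x*cos(x) + 10*sin(x).


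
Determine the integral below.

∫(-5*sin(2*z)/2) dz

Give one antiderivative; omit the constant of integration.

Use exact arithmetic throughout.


Answer: 5*cos(2*z)/4.


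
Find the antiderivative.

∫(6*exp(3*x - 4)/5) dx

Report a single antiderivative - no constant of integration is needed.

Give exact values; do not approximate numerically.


Answer: 2*exp(3*x - 4)/5.


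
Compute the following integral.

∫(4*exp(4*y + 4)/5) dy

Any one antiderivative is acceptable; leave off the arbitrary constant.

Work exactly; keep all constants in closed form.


Answer: exp(4*y + 4)/5.


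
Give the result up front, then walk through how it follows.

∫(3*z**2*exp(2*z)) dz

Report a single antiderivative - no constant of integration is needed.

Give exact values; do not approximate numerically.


The answer is 3*z**2*exp(2*z)/2 - 3*z*exp(2*z)/2 + 3*exp(2*z)/4.
Step 1. Integrate ∫(3*z**2*exp(2*z)) dz by parts with u = z**2, dv = (3*exp(2*z)) dz, so v = 3*exp(2*z)/2: now 3*z**2*exp(2*z)/2 + ∫(-3*z*exp(2*z)) dz.
Step 2. Integrate ∫(-3*z*exp(2*z)) dz by parts with u = z, dv = (-3*exp(2*z)) dz, so v = -3*exp(2*z)/2: now 3*z**2*exp(2*z)/2 - 3*z*exp(2*z)/2 + ∫(3*exp(2*z)/2) dz.
Step 3. Evaluate the standard form: now 3*z**2*exp(2*z)/2 - 3*z*exp(2*z)/2 + 3*exp(2*z)/4.
Answer: 3*z**2*exp(2*z)/2 - 3*z*exp(2*z)/2 + 3*exp(2*z)/4.


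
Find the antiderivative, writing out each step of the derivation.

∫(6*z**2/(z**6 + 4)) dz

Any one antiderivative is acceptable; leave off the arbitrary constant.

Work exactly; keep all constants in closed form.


Step 1. Substitute u = z**3, turning ∫(6*z**2/(z**6 + 4)) dz into ∫(2/(u**2 + 4)) du: now ∫(2/(u**2 + 4)) du.
Step 2. Evaluate the standard form: now atan(u/2).
Step 3. Substitute back u = z**3: now atan(z**3/2).
Answer: atan(z**3/2).


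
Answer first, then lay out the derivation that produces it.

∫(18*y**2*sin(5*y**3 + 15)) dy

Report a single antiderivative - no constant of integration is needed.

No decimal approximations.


The answer is -6*cos(5*y**3 + 15)/5.
Step 1. Substitute u = y**3 + 3, turning ∫(18*y**2*sin(5*y**3 + 15)) dy into ∫(6*sin(5*u)) du: now ∫(6*sin(5*u)) du.
Step 2. Evaluate the standard form: now -6*cos(5*u)/5.
Step 3. Substitute back u = y**3 + 3: now -6*cos(5*y**3 + 15)/5.
Answer: -6*cos(5*y**3 + 15)/5.


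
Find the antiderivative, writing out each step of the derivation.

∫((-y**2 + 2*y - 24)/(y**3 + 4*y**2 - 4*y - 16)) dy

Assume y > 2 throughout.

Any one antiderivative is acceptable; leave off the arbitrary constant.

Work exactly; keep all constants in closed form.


Step 1. Decompose ∫((-y**2 + 2*y - 24)/(y**3 + 4*y**2 - 4*y - 16)) dy by partial fractions, (-y**2 + 2*y - 24)/(y**3 + 4*y**2 - 4*y - 16) = -4/(y + 4) + 4/(y + 2) - 1/(y - 2): now ∫(-1/(y - 2)) dy + ∫(4/(y + 2)) dy + ∫(-4/(y + 4)) dy.
Step 2. Evaluate the standard form [assuming y > -2]: now 4*log(y + 2) + ∫(-1/(y - 2)) dy + ∫(-4/(y + 4)) dy.
Step 3. Evaluate the standard form [assuming y > -4]: now 4*log(y + 2) - 4*log(y + 4) + ∫(-1/(y - 2)) dy.
Step 4. Evaluate the standard form [assuming y > 2]: now -log(y - 2) + 4*log(y + 2) - 4*log(y + 4).
Answer: -log(y - 2) + 4*log(y + 2) - 4*log(y + 4).
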